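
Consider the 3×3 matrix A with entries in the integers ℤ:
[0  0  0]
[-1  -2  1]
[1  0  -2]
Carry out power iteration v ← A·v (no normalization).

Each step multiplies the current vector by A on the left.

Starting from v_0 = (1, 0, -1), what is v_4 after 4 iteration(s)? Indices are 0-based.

v_0 = (1, 0, -1).
v_1 = A·v_0 = (0, -2, 3).
v_2 = A·v_1 = (0, 7, -6).
v_3 = A·v_2 = (0, -20, 12).
v_4 = A·v_3 = (0, 52, -24).

v_4 = (0, 52, -24)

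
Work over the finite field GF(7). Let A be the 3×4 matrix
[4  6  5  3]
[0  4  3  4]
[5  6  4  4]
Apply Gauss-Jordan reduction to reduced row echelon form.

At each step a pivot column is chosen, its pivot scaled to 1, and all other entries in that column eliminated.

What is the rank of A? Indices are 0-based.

rank = 3

pivot(0,0)=4: scale R0 → (1, 5, 3, 6)
  clear (2,0): R2 −= (5)R0 → (0, 2, 3, 2)
pivot(1,1)=4: scale R1 → (0, 1, 6, 1)
  clear (0,1): R0 −= (5)R1 → (1, 0, 1, 1)
  clear (2,1): R2 −= (2)R1 → (0, 0, 5, 0)
pivot(2,2)=5: scale R2 → (0, 0, 1, 0)
  clear (0,2): R0 −= (1)R2 → (1, 0, 0, 1)
  clear (1,2): R1 −= (6)R2 → (0, 1, 0, 1)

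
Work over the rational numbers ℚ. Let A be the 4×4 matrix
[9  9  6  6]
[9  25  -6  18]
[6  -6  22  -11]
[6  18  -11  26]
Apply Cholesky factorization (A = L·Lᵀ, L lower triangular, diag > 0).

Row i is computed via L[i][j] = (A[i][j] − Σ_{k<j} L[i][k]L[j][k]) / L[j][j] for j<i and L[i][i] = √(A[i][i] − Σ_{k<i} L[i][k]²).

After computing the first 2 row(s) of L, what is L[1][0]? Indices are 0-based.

L[1][0] = 3

Step 1: L[0][0] = √(9) = 3.
  L[1][0] = (9) / L[0][0] = 3.
Step 2: L[1][1] = √(16) = 4.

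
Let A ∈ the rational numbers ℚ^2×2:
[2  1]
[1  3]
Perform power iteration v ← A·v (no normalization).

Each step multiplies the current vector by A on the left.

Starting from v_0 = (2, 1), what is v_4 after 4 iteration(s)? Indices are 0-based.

v_4 = (175, 275)

v_0 = (2, 1).
v_1 = A·v_0 = (5, 5).
v_2 = A·v_1 = (15, 20).
v_3 = A·v_2 = (50, 75).
v_4 = A·v_3 = (175, 275).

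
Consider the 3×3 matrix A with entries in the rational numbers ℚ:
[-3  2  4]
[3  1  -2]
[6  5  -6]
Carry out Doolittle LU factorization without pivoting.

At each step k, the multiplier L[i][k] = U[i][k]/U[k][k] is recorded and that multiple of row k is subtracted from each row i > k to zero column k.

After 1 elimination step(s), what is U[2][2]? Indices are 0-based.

[col 0] pivot -3
  R1 -= -1*R0 → (0, 3, 2)  (L[1][0] := -1)
  R2 -= -2*R0 → (0, 9, 2)  (L[2][0] := -2)

U[2][2] = 2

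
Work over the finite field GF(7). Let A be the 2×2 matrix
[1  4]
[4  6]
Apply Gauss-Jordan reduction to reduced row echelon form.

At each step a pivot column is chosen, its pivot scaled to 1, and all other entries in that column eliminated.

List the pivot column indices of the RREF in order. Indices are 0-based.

pivot columns: 0, 1

[1] R0 /= 1  ⇒  (1, 4)
     R1 -= 4·R0  ⇒  (0, 4)
[2] R1 /= 4  ⇒  (0, 1)
     R0 -= 4·R1  ⇒  (1, 0)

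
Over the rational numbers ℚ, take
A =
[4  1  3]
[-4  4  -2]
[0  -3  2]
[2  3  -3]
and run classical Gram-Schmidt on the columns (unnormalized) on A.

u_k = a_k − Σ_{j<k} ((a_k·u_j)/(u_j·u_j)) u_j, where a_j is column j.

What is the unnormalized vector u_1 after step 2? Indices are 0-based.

Step 1: u_0 = a_0 = (4, -4, 0, 2).
Step 2: u_1 = a_1 − (-1/6)·u_0 = (5/3, 10/3, -3, 10/3).

u_1 = (5/3, 10/3, -3, 10/3)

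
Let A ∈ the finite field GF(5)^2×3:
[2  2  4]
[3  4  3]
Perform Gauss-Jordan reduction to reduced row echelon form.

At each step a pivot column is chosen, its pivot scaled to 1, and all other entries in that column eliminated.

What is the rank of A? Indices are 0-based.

rank = 2

step 1: normalize row 0 (÷2) = (1, 1, 2)
  row 1: subtract 3×row0 = (0, 1, 2)
step 2: normalize row 1 (÷1) = (0, 1, 2)
  row 0: subtract 1×row1 = (1, 0, 0)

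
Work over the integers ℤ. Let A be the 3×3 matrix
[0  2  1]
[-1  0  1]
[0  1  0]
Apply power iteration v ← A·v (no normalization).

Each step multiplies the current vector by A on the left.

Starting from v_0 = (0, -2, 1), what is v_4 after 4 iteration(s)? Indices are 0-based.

v_4 = (3, -2, 1)

v_0 = (0, -2, 1).
v_1 = A·v_0 = (-3, 1, -2).
v_2 = A·v_1 = (0, 1, 1).
v_3 = A·v_2 = (3, 1, 1).
v_4 = A·v_3 = (3, -2, 1).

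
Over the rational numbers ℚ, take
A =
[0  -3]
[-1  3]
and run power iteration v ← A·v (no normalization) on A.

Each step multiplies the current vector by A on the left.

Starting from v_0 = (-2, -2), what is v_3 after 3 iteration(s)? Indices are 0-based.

v_0 = (-2, -2).
v_1 = A·v_0 = (6, -4).
v_2 = A·v_1 = (12, -18).
v_3 = A·v_2 = (54, -66).

v_3 = (54, -66)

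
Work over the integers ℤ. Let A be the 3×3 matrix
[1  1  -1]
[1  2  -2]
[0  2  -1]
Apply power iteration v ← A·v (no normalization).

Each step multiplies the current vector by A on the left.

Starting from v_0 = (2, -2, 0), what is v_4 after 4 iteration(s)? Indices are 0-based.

v_4 = (8, 10, 12)

v_0 = (2, -2, 0).
v_1 = A·v_0 = (0, -2, -4).
v_2 = A·v_1 = (2, 4, 0).
v_3 = A·v_2 = (6, 10, 8).
v_4 = A·v_3 = (8, 10, 12).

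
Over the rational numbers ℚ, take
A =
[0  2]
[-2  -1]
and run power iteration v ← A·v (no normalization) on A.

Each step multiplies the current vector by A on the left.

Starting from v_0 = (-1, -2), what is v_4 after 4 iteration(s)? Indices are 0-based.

v_4 = (-40, 4)

v_0 = (-1, -2).
v_1 = A·v_0 = (-4, 4).
v_2 = A·v_1 = (8, 4).
v_3 = A·v_2 = (8, -20).
v_4 = A·v_3 = (-40, 4).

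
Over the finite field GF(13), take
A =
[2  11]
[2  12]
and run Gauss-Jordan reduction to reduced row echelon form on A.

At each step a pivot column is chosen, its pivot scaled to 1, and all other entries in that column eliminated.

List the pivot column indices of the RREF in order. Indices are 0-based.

pivot columns: 0, 1

step 1: normalize row 0 (÷2) = (1, 12)
  row 1: subtract 2×row0 = (0, 1)
step 2: normalize row 1 (÷1) = (0, 1)
  row 0: subtract 12×row1 = (1, 0)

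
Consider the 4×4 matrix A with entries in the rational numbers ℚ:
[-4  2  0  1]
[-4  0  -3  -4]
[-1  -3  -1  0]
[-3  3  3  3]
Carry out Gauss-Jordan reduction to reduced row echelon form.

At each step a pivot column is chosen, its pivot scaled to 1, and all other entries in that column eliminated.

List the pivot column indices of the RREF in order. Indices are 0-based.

pivot columns: 0, 1, 2, 3

step 1: normalize row 0 (÷-4) = (1, -1/2, 0, -1/4)
  row 1: subtract -4×row0 = (0, -2, -3, -5)
  row 2: subtract -1×row0 = (0, -7/2, -1, -1/4)
  row 3: subtract -3×row0 = (0, 3/2, 3, 9/4)
step 2: normalize row 1 (÷-2) = (0, 1, 3/2, 5/2)
  row 0: subtract -1/2×row1 = (1, 0, 3/4, 1)
  row 2: subtract -7/2×row1 = (0, 0, 17/4, 17/2)
  row 3: subtract 3/2×row1 = (0, 0, 3/4, -3/2)
step 3: normalize row 2 (÷17/4) = (0, 0, 1, 2)
  row 0: subtract 3/4×row2 = (1, 0, 0, -1/2)
  row 1: subtract 3/2×row2 = (0, 1, 0, -1/2)
  row 3: subtract 3/4×row2 = (0, 0, 0, -3)
step 4: normalize row 3 (÷-3) = (0, 0, 0, 1)
  row 0: subtract -1/2×row3 = (1, 0, 0, 0)
  row 1: subtract -1/2×row3 = (0, 1, 0, 0)
  row 2: subtract 2×row3 = (0, 0, 1, 0)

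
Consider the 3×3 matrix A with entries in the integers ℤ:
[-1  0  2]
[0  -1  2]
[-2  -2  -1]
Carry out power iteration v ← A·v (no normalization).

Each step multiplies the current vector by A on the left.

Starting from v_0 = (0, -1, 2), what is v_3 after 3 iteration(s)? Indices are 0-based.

v_3 = (-32, -31, 36)

v_0 = (0, -1, 2).
v_1 = A·v_0 = (4, 5, 0).
v_2 = A·v_1 = (-4, -5, -18).
v_3 = A·v_2 = (-32, -31, 36).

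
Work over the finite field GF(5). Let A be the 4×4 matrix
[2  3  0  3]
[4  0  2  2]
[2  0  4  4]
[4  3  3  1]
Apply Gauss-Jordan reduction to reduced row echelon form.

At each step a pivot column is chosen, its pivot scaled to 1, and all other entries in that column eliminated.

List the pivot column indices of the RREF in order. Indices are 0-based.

step 1: normalize row 0 (÷2) = (1, 4, 0, 4)
  row 1: subtract 4×row0 = (0, 4, 2, 1)
  row 2: subtract 2×row0 = (0, 2, 4, 1)
  row 3: subtract 4×row0 = (0, 2, 3, 0)
step 2: normalize row 1 (÷4) = (0, 1, 3, 4)
  row 0: subtract 4×row1 = (1, 0, 3, 3)
  row 2: subtract 2×row1 = (0, 0, 3, 3)
  row 3: subtract 2×row1 = (0, 0, 2, 2)
step 3: normalize row 2 (÷3) = (0, 0, 1, 1)
  row 0: subtract 3×row2 = (1, 0, 0, 0)
  row 1: subtract 3×row2 = (0, 1, 0, 1)
  row 3: subtract 2×row2 = (0, 0, 0, 0)
skip col 3 (zero from row 3)

pivot columns: 0, 1, 2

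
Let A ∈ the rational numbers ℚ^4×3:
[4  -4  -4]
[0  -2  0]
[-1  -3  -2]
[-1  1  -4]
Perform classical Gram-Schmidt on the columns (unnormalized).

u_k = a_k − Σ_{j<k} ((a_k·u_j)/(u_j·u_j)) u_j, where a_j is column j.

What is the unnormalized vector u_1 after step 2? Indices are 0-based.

Step 1: u_0 = a_0 = (4, 0, -1, -1).
Step 2: u_1 = a_1 − (-7/9)·u_0 = (-8/9, -2, -34/9, 2/9).

u_1 = (-8/9, -2, -34/9, 2/9)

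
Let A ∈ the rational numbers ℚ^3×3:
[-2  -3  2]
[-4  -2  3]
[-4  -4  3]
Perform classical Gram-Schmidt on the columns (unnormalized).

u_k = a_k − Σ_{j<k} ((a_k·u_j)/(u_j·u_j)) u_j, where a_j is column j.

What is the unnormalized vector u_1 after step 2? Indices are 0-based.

u_1 = (-4/3, 4/3, -2/3)

Step 1: u_0 = a_0 = (-2, -4, -4).
Step 2: u_1 = a_1 − (5/6)·u_0 = (-4/3, 4/3, -2/3).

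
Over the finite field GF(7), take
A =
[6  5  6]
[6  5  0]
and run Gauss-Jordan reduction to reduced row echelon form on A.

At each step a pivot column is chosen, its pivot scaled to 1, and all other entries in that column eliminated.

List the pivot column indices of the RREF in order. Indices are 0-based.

pivot(0,0)=6: scale R0 → (1, 2, 1)
  clear (1,0): R1 −= (6)R0 → (0, 0, 1)
col 1: no nonzero at/below row 1; advance.
pivot(1,2)=1: scale R1 → (0, 0, 1)
  clear (0,2): R0 −= (1)R1 → (1, 2, 0)

pivot columns: 0, 2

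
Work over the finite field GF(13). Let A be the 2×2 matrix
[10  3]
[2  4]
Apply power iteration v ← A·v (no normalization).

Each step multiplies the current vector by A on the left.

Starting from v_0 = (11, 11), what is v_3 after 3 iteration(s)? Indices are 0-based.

v_3 = (3, 9)

v_0 = (11, 11).
v_1 = A·v_0 = (0, 1).
v_2 = A·v_1 = (3, 4).
v_3 = A·v_2 = (3, 9).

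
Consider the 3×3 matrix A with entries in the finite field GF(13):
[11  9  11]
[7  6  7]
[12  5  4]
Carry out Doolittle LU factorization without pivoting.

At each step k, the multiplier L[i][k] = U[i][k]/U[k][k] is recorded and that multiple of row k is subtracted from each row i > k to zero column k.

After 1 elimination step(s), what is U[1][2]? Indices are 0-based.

U[1][2] = 0

Step 1: pivot at (0,0) is 11.
  row1 ← row1 − (3)·row0  ⇒  L[1][0]=3, U row1=(0, 5, 0)
  row2 ← row2 − (7)·row0  ⇒  L[2][0]=7, U row2=(0, 7, 5)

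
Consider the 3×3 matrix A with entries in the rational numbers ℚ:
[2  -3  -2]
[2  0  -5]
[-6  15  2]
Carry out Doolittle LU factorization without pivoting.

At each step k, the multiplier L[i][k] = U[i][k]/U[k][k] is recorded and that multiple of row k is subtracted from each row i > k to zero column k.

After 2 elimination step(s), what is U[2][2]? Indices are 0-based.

k=0: U[0][0]=2
  eliminate (1,0): mult=1, new row 1: (0, 3, -3); set L[1][0]=1
  eliminate (2,0): mult=-3, new row 2: (0, 6, -4); set L[2][0]=-3
k=1: U[1][1]=3
  eliminate (2,1): mult=2, new row 2: (0, 0, 2); set L[2][1]=2

U[2][2] = 2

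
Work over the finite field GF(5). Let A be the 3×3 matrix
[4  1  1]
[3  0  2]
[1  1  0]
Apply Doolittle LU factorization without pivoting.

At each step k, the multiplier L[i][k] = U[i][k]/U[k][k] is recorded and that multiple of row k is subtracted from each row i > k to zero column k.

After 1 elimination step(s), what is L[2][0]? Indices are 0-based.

L[2][0] = 4

Step 1: pivot at (0,0) is 4.
  row1 ← row1 − (2)·row0  ⇒  L[1][0]=2, U row1=(0, 3, 0)
  row2 ← row2 − (4)·row0  ⇒  L[2][0]=4, U row2=(0, 2, 1)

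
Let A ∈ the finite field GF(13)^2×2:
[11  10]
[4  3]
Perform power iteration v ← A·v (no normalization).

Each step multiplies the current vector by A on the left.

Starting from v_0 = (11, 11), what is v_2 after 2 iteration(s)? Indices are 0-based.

v_2 = (9, 11)

v_0 = (11, 11).
v_1 = A·v_0 = (10, 12).
v_2 = A·v_1 = (9, 11).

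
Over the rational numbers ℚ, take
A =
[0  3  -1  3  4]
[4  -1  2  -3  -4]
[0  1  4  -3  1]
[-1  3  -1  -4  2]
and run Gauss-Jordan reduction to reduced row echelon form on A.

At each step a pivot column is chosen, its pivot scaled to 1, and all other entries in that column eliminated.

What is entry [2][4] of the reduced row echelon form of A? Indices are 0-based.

M[2][4] = 49/185

step 1: exchange rows 0,1
step 1: normalize row 0 (÷4) = (1, -1/4, 1/2, -3/4, -1)
  row 3: subtract -1×row0 = (0, 11/4, -1/2, -19/4, 1)
step 2: normalize row 1 (÷3) = (0, 1, -1/3, 1, 4/3)
  row 0: subtract -1/4×row1 = (1, 0, 5/12, -1/2, -2/3)
  row 2: subtract 1×row1 = (0, 0, 13/3, -4, -1/3)
  row 3: subtract 11/4×row1 = (0, 0, 5/12, -15/2, -8/3)
step 3: normalize row 2 (÷13/3) = (0, 0, 1, -12/13, -1/13)
  row 0: subtract 5/12×row2 = (1, 0, 0, -3/26, -33/52)
  row 1: subtract -1/3×row2 = (0, 1, 0, 9/13, 17/13)
  row 3: subtract 5/12×row2 = (0, 0, 0, -185/26, -137/52)
step 4: normalize row 3 (÷-185/26) = (0, 0, 0, 1, 137/370)
  row 0: subtract -3/26×row3 = (1, 0, 0, 0, -219/370)
  row 1: subtract 9/13×row3 = (0, 1, 0, 0, 389/370)
  row 2: subtract -12/13×row3 = (0, 0, 1, 0, 49/185)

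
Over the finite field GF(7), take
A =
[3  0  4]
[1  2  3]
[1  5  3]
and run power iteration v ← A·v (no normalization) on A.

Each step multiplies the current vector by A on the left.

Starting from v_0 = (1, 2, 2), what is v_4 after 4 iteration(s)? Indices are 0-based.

v_4 = (5, 0, 5)

v_0 = (1, 2, 2).
v_1 = A·v_0 = (4, 4, 3).
v_2 = A·v_1 = (3, 0, 5).
v_3 = A·v_2 = (1, 4, 4).
v_4 = A·v_3 = (5, 0, 5).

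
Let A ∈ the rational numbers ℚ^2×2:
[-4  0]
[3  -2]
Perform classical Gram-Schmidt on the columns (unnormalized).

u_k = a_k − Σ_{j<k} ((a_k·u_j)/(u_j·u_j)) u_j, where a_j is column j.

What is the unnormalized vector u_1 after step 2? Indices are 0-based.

Step 1: u_0 = a_0 = (-4, 3).
Step 2: u_1 = a_1 − (-6/25)·u_0 = (-24/25, -32/25).

u_1 = (-24/25, -32/25)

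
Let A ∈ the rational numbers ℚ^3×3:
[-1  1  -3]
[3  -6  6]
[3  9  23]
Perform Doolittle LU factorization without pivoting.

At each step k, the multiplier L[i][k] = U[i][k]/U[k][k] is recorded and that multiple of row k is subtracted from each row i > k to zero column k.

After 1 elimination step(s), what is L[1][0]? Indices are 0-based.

L[1][0] = -3

k=0: U[0][0]=-1
  eliminate (1,0): mult=-3, new row 1: (0, -3, -3); set L[1][0]=-3
  eliminate (2,0): mult=-3, new row 2: (0, 12, 14); set L[2][0]=-3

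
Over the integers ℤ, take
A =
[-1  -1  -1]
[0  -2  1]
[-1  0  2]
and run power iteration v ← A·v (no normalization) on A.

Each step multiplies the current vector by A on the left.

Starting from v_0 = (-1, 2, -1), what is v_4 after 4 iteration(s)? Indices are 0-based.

v_4 = (43, 30, -7)

v_0 = (-1, 2, -1).
v_1 = A·v_0 = (0, -5, -1).
v_2 = A·v_1 = (6, 9, -2).
v_3 = A·v_2 = (-13, -20, -10).
v_4 = A·v_3 = (43, 30, -7).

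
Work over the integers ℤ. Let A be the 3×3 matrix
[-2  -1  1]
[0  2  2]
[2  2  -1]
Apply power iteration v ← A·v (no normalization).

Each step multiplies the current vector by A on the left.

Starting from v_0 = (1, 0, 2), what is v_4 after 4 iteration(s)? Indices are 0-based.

v_4 = (-48, 64, 80)

v_0 = (1, 0, 2).
v_1 = A·v_0 = (0, 4, 0).
v_2 = A·v_1 = (-4, 8, 8).
v_3 = A·v_2 = (8, 32, 0).
v_4 = A·v_3 = (-48, 64, 80).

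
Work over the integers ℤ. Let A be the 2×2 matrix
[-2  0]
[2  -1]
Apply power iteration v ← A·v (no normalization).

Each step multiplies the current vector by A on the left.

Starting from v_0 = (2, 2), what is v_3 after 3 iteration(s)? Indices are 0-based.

v_3 = (-16, 26)

v_0 = (2, 2).
v_1 = A·v_0 = (-4, 2).
v_2 = A·v_1 = (8, -10).
v_3 = A·v_2 = (-16, 26).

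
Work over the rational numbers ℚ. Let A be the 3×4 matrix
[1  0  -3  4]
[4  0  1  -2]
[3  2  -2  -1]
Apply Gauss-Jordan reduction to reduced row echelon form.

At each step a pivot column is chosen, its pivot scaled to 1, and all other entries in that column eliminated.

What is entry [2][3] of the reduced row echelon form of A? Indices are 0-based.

M[2][3] = -18/13

pivot(0,0)=1: scale R0 → (1, 0, -3, 4)
  clear (1,0): R1 −= (4)R0 → (0, 0, 13, -18)
  clear (2,0): R2 −= (3)R0 → (0, 2, 7, -13)
pivot(1,1): swap R1↔R2
pivot(1,1)=2: scale R1 → (0, 1, 7/2, -13/2)
pivot(2,2)=13: scale R2 → (0, 0, 1, -18/13)
  clear (0,2): R0 −= (-3)R2 → (1, 0, 0, -2/13)
  clear (1,2): R1 −= (7/2)R2 → (0, 1, 0, -43/26)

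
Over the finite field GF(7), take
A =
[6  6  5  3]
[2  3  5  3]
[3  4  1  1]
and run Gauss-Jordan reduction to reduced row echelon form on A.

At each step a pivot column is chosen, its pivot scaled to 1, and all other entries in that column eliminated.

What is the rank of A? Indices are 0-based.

step 1: normalize row 0 (÷6) = (1, 1, 2, 4)
  row 1: subtract 2×row0 = (0, 1, 1, 2)
  row 2: subtract 3×row0 = (0, 1, 2, 3)
step 2: normalize row 1 (÷1) = (0, 1, 1, 2)
  row 0: subtract 1×row1 = (1, 0, 1, 2)
  row 2: subtract 1×row1 = (0, 0, 1, 1)
step 3: normalize row 2 (÷1) = (0, 0, 1, 1)
  row 0: subtract 1×row2 = (1, 0, 0, 1)
  row 1: subtract 1×row2 = (0, 1, 0, 1)

rank = 3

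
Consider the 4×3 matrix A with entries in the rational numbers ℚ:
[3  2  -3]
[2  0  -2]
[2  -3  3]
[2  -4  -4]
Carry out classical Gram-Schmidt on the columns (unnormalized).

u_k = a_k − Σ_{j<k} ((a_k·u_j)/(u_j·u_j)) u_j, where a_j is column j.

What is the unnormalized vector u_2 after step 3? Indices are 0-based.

u_2 = (-156/545, -236/545, 2192/545, -1722/545)

Step 1: u_0 = a_0 = (3, 2, 2, 2).
Step 2: u_1 = a_1 − (-8/21)·u_0 = (22/7, 16/21, -47/21, -68/21).
Step 3: u_2 = a_2 − (-5/7)·u_0 − (-99/545)·u_1 = (-156/545, -236/545, 2192/545, -1722/545).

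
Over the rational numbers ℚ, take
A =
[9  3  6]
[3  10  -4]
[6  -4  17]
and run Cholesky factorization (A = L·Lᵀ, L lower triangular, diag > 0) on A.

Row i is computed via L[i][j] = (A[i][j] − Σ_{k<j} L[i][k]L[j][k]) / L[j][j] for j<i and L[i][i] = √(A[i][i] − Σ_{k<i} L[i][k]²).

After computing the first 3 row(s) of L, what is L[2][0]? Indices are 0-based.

L[2][0] = 2

Step 1: L[0][0] = √(9) = 3.
  L[1][0] = (3) / L[0][0] = 1.
Step 2: L[1][1] = √(9) = 3.
  L[2][0] = (6) / L[0][0] = 2.
  L[2][1] = (-6) / L[1][1] = -2.
Step 3: L[2][2] = √(9) = 3.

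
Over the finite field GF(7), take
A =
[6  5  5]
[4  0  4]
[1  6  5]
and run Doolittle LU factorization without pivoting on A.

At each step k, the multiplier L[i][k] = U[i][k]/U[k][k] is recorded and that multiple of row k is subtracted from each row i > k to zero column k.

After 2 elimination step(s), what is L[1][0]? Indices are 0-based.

k=0: U[0][0]=6
  eliminate (1,0): mult=3, new row 1: (0, 6, 3); set L[1][0]=3
  eliminate (2,0): mult=6, new row 2: (0, 4, 3); set L[2][0]=6
k=1: U[1][1]=6
  eliminate (2,1): mult=3, new row 2: (0, 0, 1); set L[2][1]=3

L[1][0] = 3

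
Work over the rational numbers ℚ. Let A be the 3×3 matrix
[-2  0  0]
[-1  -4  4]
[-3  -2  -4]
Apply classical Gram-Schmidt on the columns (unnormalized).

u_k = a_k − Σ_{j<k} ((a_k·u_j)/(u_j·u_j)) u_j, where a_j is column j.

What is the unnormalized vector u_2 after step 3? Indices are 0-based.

Step 1: u_0 = a_0 = (-2, -1, -3).
Step 2: u_1 = a_1 − (5/7)·u_0 = (10/7, -23/7, 1/7).
Step 3: u_2 = a_2 − (4/7)·u_0 − (-16/15)·u_1 = (8/3, 16/15, -32/15).

u_2 = (8/3, 16/15, -32/15)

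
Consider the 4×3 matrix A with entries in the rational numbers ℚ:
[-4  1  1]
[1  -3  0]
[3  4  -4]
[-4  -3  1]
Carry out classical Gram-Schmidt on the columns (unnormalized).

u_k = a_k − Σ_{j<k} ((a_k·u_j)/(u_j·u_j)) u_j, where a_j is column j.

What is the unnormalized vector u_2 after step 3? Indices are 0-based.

Step 1: u_0 = a_0 = (-4, 1, 3, -4).
Step 2: u_1 = a_1 − (17/42)·u_0 = (55/21, -143/42, 39/14, -29/21).
Step 3: u_2 = a_2 − (-10/21)·u_0 − (-416/1181)·u_1 = (21/1181, -854/1181, -1878/1181, -1643/1181).

u_2 = (21/1181, -854/1181, -1878/1181, -1643/1181)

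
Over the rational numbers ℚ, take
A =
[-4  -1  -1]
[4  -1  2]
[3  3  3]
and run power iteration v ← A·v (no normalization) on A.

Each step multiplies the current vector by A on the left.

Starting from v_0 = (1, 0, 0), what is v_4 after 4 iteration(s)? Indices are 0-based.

v_0 = (1, 0, 0).
v_1 = A·v_0 = (-4, 4, 3).
v_2 = A·v_1 = (9, -14, 9).
v_3 = A·v_2 = (-31, 68, 12).
v_4 = A·v_3 = (44, -168, 147).

v_4 = (44, -168, 147)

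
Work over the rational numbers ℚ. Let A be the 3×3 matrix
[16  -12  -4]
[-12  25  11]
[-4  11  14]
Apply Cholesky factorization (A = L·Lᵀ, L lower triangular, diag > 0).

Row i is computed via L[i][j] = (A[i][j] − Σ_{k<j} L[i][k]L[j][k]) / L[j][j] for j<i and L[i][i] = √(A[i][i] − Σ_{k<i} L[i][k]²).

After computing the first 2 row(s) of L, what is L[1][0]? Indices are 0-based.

L[1][0] = -3

Step 1: L[0][0] = √(16) = 4.
  L[1][0] = (-12) / L[0][0] = -3.
Step 2: L[1][1] = √(16) = 4.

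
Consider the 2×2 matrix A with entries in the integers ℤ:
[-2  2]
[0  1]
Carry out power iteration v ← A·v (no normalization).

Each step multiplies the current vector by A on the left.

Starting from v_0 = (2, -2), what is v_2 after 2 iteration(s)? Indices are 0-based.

v_2 = (12, -2)

v_0 = (2, -2).
v_1 = A·v_0 = (-8, -2).
v_2 = A·v_1 = (12, -2).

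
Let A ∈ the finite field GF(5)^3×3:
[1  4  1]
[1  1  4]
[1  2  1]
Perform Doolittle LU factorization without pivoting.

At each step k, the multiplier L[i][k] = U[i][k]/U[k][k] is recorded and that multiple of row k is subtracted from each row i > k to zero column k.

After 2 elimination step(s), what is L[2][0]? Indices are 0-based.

Step 1: pivot at (0,0) is 1.
  row1 ← row1 − (1)·row0  ⇒  L[1][0]=1, U row1=(0, 2, 3)
  row2 ← row2 − (1)·row0  ⇒  L[2][0]=1, U row2=(0, 3, 0)
Step 2: pivot at (1,1) is 2.
  row2 ← row2 − (4)·row1  ⇒  L[2][1]=4, U row2=(0, 0, 3)

L[2][0] = 1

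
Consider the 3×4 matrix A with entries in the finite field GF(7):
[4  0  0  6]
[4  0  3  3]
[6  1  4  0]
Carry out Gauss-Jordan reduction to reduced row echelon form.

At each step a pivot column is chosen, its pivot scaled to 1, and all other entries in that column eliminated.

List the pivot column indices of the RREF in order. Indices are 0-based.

pivot columns: 0, 1, 2

pivot(0,0)=4: scale R0 → (1, 0, 0, 5)
  clear (1,0): R1 −= (4)R0 → (0, 0, 3, 4)
  clear (2,0): R2 −= (6)R0 → (0, 1, 4, 5)
pivot(1,1): swap R1↔R2
pivot(1,1)=1: scale R1 → (0, 1, 4, 5)
pivot(2,2)=3: scale R2 → (0, 0, 1, 6)
  clear (1,2): R1 −= (4)R2 → (0, 1, 0, 2)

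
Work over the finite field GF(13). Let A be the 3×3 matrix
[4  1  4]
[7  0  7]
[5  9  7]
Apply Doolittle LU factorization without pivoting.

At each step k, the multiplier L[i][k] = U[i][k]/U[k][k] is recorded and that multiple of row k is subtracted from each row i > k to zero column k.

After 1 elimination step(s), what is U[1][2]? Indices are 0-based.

U[1][2] = 0

k=0: U[0][0]=4
  eliminate (1,0): mult=5, new row 1: (0, 8, 0); set L[1][0]=5
  eliminate (2,0): mult=11, new row 2: (0, 11, 2); set L[2][0]=11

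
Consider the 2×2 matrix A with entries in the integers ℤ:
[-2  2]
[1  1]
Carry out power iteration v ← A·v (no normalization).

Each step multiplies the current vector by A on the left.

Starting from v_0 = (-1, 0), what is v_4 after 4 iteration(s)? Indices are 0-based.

v_0 = (-1, 0).
v_1 = A·v_0 = (2, -1).
v_2 = A·v_1 = (-6, 1).
v_3 = A·v_2 = (14, -5).
v_4 = A·v_3 = (-38, 9).

v_4 = (-38, 9)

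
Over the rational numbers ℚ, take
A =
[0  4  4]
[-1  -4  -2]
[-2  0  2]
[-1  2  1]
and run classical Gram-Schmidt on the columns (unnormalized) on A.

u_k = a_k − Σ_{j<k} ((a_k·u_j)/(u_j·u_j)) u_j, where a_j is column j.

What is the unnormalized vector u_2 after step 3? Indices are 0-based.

Step 1: u_0 = a_0 = (0, -1, -2, -1).
Step 2: u_1 = a_1 − (1/3)·u_0 = (4, -11/3, 2/3, 7/3).
Step 3: u_2 = a_2 − (-1/2)·u_0 − (81/106)·u_1 = (50/53, 16/53, 26/53, -68/53).

u_2 = (50/53, 16/53, 26/53, -68/53)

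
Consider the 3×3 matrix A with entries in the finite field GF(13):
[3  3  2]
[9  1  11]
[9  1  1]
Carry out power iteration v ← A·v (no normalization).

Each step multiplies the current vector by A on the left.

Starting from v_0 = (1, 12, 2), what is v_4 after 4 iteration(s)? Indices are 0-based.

v_0 = (1, 12, 2).
v_1 = A·v_0 = (4, 4, 10).
v_2 = A·v_1 = (5, 7, 11).
v_3 = A·v_2 = (6, 4, 11).
v_4 = A·v_3 = (0, 10, 4).

v_4 = (0, 10, 4)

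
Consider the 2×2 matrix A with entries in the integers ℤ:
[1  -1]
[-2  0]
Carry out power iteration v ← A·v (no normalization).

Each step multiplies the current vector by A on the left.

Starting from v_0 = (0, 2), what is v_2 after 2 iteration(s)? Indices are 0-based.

v_2 = (-2, 4)

v_0 = (0, 2).
v_1 = A·v_0 = (-2, 0).
v_2 = A·v_1 = (-2, 4).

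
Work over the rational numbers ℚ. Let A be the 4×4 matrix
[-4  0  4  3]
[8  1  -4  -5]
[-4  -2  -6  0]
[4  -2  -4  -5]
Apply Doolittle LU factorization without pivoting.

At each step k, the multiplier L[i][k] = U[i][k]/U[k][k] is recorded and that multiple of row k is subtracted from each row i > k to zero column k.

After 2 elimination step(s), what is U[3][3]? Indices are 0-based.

[col 0] pivot -4
  R1 -= -2*R0 → (0, 1, 4, 1)  (L[1][0] := -2)
  R2 -= 1*R0 → (0, -2, -10, -3)  (L[2][0] := 1)
  R3 -= -1*R0 → (0, -2, 0, -2)  (L[3][0] := -1)
[col 1] pivot 1
  R2 -= -2*R1 → (0, 0, -2, -1)  (L[2][1] := -2)
  R3 -= -2*R1 → (0, 0, 8, 0)  (L[3][1] := -2)

U[3][3] = 0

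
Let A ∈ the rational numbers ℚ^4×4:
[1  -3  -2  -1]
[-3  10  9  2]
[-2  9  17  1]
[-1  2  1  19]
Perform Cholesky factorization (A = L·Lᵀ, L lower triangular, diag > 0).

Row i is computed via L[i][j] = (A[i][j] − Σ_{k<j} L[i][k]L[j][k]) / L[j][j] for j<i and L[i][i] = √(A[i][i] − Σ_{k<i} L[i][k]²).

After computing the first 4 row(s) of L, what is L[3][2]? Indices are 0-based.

Step 1: L[0][0] = √(1) = 1.
  L[1][0] = (-3) / L[0][0] = -3.
Step 2: L[1][1] = √(1) = 1.
  L[2][0] = (-2) / L[0][0] = -2.
  L[2][1] = (3) / L[1][1] = 3.
Step 3: L[2][2] = √(4) = 2.
  L[3][0] = (-1) / L[0][0] = -1.
  L[3][1] = (-1) / L[1][1] = -1.
  L[3][2] = (2) / L[2][2] = 1.
Step 4: L[3][3] = √(16) = 4.

L[3][2] = 1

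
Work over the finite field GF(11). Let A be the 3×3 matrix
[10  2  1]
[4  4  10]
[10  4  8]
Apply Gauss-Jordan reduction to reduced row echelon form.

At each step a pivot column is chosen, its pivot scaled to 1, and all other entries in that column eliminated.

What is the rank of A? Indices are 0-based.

rank = 3

step 1: normalize row 0 (÷10) = (1, 9, 10)
  row 1: subtract 4×row0 = (0, 1, 3)
  row 2: subtract 10×row0 = (0, 2, 7)
step 2: normalize row 1 (÷1) = (0, 1, 3)
  row 0: subtract 9×row1 = (1, 0, 5)
  row 2: subtract 2×row1 = (0, 0, 1)
step 3: normalize row 2 (÷1) = (0, 0, 1)
  row 0: subtract 5×row2 = (1, 0, 0)
  row 1: subtract 3×row2 = (0, 1, 0)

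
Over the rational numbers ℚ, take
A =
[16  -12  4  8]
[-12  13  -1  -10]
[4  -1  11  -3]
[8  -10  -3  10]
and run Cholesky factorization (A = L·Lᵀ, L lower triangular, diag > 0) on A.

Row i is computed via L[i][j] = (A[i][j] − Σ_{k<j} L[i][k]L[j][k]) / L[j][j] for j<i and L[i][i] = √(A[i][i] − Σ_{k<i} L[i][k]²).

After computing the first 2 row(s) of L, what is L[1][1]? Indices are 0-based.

Step 1: L[0][0] = √(16) = 4.
  L[1][0] = (-12) / L[0][0] = -3.
Step 2: L[1][1] = √(4) = 2.

L[1][1] = 2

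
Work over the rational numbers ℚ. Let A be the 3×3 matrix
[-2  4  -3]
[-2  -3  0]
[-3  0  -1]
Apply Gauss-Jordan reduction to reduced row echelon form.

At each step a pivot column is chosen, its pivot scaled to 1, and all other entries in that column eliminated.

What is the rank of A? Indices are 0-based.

rank = 3

[1] R0 /= -2  ⇒  (1, -2, 3/2)
     R1 -= -2·R0  ⇒  (0, -7, 3)
     R2 -= -3·R0  ⇒  (0, -6, 7/2)
[2] R1 /= -7  ⇒  (0, 1, -3/7)
     R0 -= -2·R1  ⇒  (1, 0, 9/14)
     R2 -= -6·R1  ⇒  (0, 0, 13/14)
[3] R2 /= 13/14  ⇒  (0, 0, 1)
     R0 -= 9/14·R2  ⇒  (1, 0, 0)
     R1 -= -3/7·R2  ⇒  (0, 1, 0)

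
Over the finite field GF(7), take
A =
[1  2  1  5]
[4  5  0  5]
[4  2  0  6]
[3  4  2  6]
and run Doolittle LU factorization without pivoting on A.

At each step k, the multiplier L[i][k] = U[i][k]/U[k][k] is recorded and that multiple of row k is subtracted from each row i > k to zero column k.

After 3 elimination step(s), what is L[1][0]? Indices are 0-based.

L[1][0] = 4

k=0: U[0][0]=1
  eliminate (1,0): mult=4, new row 1: (0, 4, 3, 6); set L[1][0]=4
  eliminate (2,0): mult=4, new row 2: (0, 1, 3, 0); set L[2][0]=4
  eliminate (3,0): mult=3, new row 3: (0, 5, 6, 5); set L[3][0]=3
k=1: U[1][1]=4
  eliminate (2,1): mult=2, new row 2: (0, 0, 4, 2); set L[2][1]=2
  eliminate (3,1): mult=3, new row 3: (0, 0, 4, 1); set L[3][1]=3
k=2: U[2][2]=4
  eliminate (3,2): mult=1, new row 3: (0, 0, 0, 6); set L[3][2]=1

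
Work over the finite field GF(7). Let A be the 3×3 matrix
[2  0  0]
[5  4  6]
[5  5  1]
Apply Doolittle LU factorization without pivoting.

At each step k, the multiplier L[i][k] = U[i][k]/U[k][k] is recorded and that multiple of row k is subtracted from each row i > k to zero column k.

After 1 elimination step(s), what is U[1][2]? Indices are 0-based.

U[1][2] = 6

Step 1: pivot at (0,0) is 2.
  row1 ← row1 − (6)·row0  ⇒  L[1][0]=6, U row1=(0, 4, 6)
  row2 ← row2 − (6)·row0  ⇒  L[2][0]=6, U row2=(0, 5, 1)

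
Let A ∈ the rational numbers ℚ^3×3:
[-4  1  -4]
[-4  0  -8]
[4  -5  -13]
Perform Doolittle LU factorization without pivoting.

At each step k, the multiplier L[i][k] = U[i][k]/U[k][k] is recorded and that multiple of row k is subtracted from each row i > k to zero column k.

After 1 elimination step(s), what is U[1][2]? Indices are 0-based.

k=0: U[0][0]=-4
  eliminate (1,0): mult=1, new row 1: (0, -1, -4); set L[1][0]=1
  eliminate (2,0): mult=-1, new row 2: (0, -4, -17); set L[2][0]=-1

U[1][2] = -4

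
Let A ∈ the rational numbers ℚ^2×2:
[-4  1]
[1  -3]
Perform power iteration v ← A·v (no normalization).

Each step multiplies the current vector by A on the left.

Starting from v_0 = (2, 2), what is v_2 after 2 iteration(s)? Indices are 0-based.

v_2 = (20, 6)

v_0 = (2, 2).
v_1 = A·v_0 = (-6, -4).
v_2 = A·v_1 = (20, 6).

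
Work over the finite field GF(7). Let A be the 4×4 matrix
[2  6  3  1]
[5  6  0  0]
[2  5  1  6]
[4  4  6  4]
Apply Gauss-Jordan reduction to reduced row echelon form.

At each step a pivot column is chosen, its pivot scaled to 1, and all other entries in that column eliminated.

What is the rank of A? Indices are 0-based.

rank = 4

step 1: normalize row 0 (÷2) = (1, 3, 5, 4)
  row 1: subtract 5×row0 = (0, 5, 3, 1)
  row 2: subtract 2×row0 = (0, 6, 5, 5)
  row 3: subtract 4×row0 = (0, 6, 0, 2)
step 2: normalize row 1 (÷5) = (0, 1, 2, 3)
  row 0: subtract 3×row1 = (1, 0, 6, 2)
  row 2: subtract 6×row1 = (0, 0, 0, 1)
  row 3: subtract 6×row1 = (0, 0, 2, 5)
step 3: exchange rows 2,3
step 3: normalize row 2 (÷2) = (0, 0, 1, 6)
  row 0: subtract 6×row2 = (1, 0, 0, 1)
  row 1: subtract 2×row2 = (0, 1, 0, 5)
step 4: normalize row 3 (÷1) = (0, 0, 0, 1)
  row 0: subtract 1×row3 = (1, 0, 0, 0)
  row 1: subtract 5×row3 = (0, 1, 0, 0)
  row 2: subtract 6×row3 = (0, 0, 1, 0)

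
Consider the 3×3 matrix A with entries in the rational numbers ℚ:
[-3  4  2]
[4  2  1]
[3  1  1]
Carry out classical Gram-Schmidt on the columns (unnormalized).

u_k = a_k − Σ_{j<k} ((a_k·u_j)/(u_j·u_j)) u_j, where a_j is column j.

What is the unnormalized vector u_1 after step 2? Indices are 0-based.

Step 1: u_0 = a_0 = (-3, 4, 3).
Step 2: u_1 = a_1 − (-1/34)·u_0 = (133/34, 36/17, 37/34).

u_1 = (133/34, 36/17, 37/34)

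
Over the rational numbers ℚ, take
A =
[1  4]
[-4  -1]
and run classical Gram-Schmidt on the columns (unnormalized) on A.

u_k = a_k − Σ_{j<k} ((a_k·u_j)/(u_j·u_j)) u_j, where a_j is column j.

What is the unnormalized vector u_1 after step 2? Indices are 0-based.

Step 1: u_0 = a_0 = (1, -4).
Step 2: u_1 = a_1 − (8/17)·u_0 = (60/17, 15/17).

u_1 = (60/17, 15/17)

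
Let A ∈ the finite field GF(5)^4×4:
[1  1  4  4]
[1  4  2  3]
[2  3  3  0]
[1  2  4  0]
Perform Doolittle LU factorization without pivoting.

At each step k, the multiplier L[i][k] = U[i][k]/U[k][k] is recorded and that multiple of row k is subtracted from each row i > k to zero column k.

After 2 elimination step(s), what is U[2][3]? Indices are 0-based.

U[2][3] = 4

Step 1: pivot at (0,0) is 1.
  row1 ← row1 − (1)·row0  ⇒  L[1][0]=1, U row1=(0, 3, 3, 4)
  row2 ← row2 − (2)·row0  ⇒  L[2][0]=2, U row2=(0, 1, 0, 2)
  row3 ← row3 − (1)·row0  ⇒  L[3][0]=1, U row3=(0, 1, 0, 1)
Step 2: pivot at (1,1) is 3.
  row2 ← row2 − (2)·row1  ⇒  L[2][1]=2, U row2=(0, 0, 4, 4)
  row3 ← row3 − (2)·row1  ⇒  L[3][1]=2, U row3=(0, 0, 4, 3)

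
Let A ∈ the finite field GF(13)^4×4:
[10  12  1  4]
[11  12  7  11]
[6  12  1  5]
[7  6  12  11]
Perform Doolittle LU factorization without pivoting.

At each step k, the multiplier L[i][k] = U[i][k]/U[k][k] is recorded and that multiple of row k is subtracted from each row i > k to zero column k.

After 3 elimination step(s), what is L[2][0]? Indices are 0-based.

Step 1: pivot at (0,0) is 10.
  row1 ← row1 − (5)·row0  ⇒  L[1][0]=5, U row1=(0, 4, 2, 4)
  row2 ← row2 − (11)·row0  ⇒  L[2][0]=11, U row2=(0, 10, 3, 0)
  row3 ← row3 − (2)·row0  ⇒  L[3][0]=2, U row3=(0, 8, 10, 3)
Step 2: pivot at (1,1) is 4.
  row2 ← row2 − (9)·row1  ⇒  L[2][1]=9, U row2=(0, 0, 11, 3)
  row3 ← row3 − (2)·row1  ⇒  L[3][1]=2, U row3=(0, 0, 6, 8)
Step 3: pivot at (2,2) is 11.
  row3 ← row3 − (10)·row2  ⇒  L[3][2]=10, U row3=(0, 0, 0, 4)

L[2][0] = 11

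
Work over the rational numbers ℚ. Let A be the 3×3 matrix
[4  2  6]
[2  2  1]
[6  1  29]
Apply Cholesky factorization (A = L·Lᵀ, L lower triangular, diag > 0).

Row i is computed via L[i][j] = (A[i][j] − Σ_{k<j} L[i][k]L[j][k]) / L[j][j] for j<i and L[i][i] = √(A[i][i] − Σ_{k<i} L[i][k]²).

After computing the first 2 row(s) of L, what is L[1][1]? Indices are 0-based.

L[1][1] = 1

Step 1: L[0][0] = √(4) = 2.
  L[1][0] = (2) / L[0][0] = 1.
Step 2: L[1][1] = √(1) = 1.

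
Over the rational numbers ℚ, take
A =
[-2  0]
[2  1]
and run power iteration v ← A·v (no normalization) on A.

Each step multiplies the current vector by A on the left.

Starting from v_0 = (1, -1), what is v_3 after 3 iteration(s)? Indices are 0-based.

v_0 = (1, -1).
v_1 = A·v_0 = (-2, 1).
v_2 = A·v_1 = (4, -3).
v_3 = A·v_2 = (-8, 5).

v_3 = (-8, 5)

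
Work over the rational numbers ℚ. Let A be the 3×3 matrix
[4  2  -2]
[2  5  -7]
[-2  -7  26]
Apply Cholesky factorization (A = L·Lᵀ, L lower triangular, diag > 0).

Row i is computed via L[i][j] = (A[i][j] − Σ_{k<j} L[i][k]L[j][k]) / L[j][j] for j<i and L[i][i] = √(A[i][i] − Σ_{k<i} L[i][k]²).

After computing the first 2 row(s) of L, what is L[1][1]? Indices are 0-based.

Step 1: L[0][0] = √(4) = 2.
  L[1][0] = (2) / L[0][0] = 1.
Step 2: L[1][1] = √(4) = 2.

L[1][1] = 2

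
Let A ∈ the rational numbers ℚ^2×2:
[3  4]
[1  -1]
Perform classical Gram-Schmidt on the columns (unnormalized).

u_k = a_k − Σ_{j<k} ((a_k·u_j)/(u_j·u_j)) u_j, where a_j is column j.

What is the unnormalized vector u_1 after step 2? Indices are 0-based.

Step 1: u_0 = a_0 = (3, 1).
Step 2: u_1 = a_1 − (11/10)·u_0 = (7/10, -21/10).

u_1 = (7/10, -21/10)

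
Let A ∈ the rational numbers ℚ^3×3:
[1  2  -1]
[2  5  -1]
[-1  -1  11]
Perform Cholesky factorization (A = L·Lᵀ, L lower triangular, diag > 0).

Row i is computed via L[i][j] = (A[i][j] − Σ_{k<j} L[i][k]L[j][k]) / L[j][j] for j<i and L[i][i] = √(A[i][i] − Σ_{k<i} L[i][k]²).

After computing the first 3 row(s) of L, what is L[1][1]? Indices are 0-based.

Step 1: L[0][0] = √(1) = 1.
  L[1][0] = (2) / L[0][0] = 2.
Step 2: L[1][1] = √(1) = 1.
  L[2][0] = (-1) / L[0][0] = -1.
  L[2][1] = (1) / L[1][1] = 1.
Step 3: L[2][2] = √(9) = 3.

L[1][1] = 1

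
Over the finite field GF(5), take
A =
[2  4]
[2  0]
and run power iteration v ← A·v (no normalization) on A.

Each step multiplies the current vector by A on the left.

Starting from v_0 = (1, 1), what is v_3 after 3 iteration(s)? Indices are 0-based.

v_3 = (3, 0)

v_0 = (1, 1).
v_1 = A·v_0 = (1, 2).
v_2 = A·v_1 = (0, 2).
v_3 = A·v_2 = (3, 0).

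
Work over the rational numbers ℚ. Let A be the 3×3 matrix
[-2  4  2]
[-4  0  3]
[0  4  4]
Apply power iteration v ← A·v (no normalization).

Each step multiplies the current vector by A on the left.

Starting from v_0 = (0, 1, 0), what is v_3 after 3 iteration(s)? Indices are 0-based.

v_0 = (0, 1, 0).
v_1 = A·v_0 = (4, 0, 4).
v_2 = A·v_1 = (0, -4, 16).
v_3 = A·v_2 = (16, 48, 48).

v_3 = (16, 48, 48)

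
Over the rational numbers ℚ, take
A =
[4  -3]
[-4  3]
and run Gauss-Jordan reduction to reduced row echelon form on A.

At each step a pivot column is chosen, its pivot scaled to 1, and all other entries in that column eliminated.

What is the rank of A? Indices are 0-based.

rank = 1

step 1: normalize row 0 (÷4) = (1, -3/4)
  row 1: subtract -4×row0 = (0, 0)
skip col 1 (zero from row 1)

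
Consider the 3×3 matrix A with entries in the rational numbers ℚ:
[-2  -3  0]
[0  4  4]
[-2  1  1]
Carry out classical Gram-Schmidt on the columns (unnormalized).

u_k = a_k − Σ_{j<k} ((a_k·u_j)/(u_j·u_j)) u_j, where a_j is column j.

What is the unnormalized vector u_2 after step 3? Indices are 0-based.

Step 1: u_0 = a_0 = (-2, 0, -2).
Step 2: u_1 = a_1 − (1/2)·u_0 = (-2, 4, 2).
Step 3: u_2 = a_2 − (-1/4)·u_0 − (3/4)·u_1 = (1, 1, -1).

u_2 = (1, 1, -1)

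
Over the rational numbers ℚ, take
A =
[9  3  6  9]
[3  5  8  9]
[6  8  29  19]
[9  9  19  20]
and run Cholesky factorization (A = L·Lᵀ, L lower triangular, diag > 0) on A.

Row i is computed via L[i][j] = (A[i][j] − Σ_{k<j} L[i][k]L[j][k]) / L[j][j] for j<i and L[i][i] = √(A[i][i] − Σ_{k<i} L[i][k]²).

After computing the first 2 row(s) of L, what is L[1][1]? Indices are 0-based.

L[1][1] = 2

Step 1: L[0][0] = √(9) = 3.
  L[1][0] = (3) / L[0][0] = 1.
Step 2: L[1][1] = √(4) = 2.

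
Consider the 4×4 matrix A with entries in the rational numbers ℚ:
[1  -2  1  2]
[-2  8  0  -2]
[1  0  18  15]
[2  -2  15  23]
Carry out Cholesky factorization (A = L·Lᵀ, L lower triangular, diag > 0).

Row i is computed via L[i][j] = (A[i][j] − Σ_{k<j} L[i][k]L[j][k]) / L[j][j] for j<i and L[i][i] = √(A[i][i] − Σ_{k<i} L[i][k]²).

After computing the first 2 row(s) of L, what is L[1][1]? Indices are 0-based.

L[1][1] = 2

Step 1: L[0][0] = √(1) = 1.
  L[1][0] = (-2) / L[0][0] = -2.
Step 2: L[1][1] = √(4) = 2.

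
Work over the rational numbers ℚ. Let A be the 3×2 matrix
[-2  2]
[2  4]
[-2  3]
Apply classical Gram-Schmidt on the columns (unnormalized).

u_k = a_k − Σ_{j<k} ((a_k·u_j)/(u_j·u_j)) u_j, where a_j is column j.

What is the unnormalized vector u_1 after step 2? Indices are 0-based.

Step 1: u_0 = a_0 = (-2, 2, -2).
Step 2: u_1 = a_1 − (-1/6)·u_0 = (5/3, 13/3, 8/3).

u_1 = (5/3, 13/3, 8/3)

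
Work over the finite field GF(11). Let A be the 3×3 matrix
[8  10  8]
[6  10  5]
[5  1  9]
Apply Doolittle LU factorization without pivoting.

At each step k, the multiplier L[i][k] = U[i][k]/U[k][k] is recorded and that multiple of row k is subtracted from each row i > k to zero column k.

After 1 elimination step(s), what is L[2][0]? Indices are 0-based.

L[2][0] = 2

Step 1: pivot at (0,0) is 8.
  row1 ← row1 − (9)·row0  ⇒  L[1][0]=9, U row1=(0, 8, 10)
  row2 ← row2 − (2)·row0  ⇒  L[2][0]=2, U row2=(0, 3, 4)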